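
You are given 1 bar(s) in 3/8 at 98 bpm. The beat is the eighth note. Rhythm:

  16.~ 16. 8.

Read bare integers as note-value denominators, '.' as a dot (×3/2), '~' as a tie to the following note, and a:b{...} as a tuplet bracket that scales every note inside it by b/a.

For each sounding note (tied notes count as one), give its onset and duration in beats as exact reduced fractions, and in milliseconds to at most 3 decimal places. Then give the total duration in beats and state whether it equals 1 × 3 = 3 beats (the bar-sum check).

1) 0.0ms=0b +918.367ms=3/2b
2) 918.367ms=3/2b +918.367ms=3/2b
Σ=3b of 3 (98bpm 3/8) — PASS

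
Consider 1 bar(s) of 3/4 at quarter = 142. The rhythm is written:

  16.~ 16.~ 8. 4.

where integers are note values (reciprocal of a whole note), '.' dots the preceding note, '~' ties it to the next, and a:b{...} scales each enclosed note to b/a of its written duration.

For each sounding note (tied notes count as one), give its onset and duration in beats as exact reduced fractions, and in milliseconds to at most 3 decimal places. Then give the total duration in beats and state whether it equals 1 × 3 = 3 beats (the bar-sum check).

1) 0.0ms=0b +633.803ms=3/2b
2) 633.803ms=3/2b +633.803ms=3/2b
Σ=3b of 3 (142bpm 3/4) — PASS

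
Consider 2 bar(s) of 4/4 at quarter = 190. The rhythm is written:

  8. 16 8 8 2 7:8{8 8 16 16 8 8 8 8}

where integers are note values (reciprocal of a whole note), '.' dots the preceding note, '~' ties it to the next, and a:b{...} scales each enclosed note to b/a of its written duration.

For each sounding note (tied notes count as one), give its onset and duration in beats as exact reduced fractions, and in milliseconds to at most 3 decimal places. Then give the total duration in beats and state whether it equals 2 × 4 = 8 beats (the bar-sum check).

1) 0.0ms=0b +236.842ms=3/4b
2) 236.842ms=3/4b +78.947ms=1/4b
3) 315.789ms=1b +157.895ms=1/2b
4) 473.684ms=3/2b +157.895ms=1/2b
5) 631.579ms=2b +631.579ms=2b
6) 1263.158ms=4b +180.451ms=4/7b
7) 1443.609ms=32/7b +180.451ms=4/7b
8) 1624.06ms=36/7b +90.226ms=2/7b
9) 1714.286ms=38/7b +90.226ms=2/7b
10) 1804.511ms=40/7b +180.451ms=4/7b
11) 1984.962ms=44/7b +180.451ms=4/7b
12) 2165.414ms=48/7b +180.451ms=4/7b
13) 2345.865ms=52/7b +180.451ms=4/7b
Σ=8b of 8 (190bpm 4/4) — PASS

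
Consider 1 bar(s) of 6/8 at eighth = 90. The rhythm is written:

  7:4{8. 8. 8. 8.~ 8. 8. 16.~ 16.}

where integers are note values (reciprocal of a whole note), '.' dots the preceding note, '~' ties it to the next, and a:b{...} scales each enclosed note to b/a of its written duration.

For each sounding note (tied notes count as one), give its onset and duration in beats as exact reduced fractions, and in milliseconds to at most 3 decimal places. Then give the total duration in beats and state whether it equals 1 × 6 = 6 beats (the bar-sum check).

1) 0.0ms=0b +571.429ms=6/7b
2) 571.429ms=6/7b +571.429ms=6/7b
3) 1142.857ms=12/7b +571.429ms=6/7b
4) 1714.286ms=18/7b +1142.857ms=12/7b
5) 2857.143ms=30/7b +571.429ms=6/7b
6) 3428.571ms=36/7b +571.429ms=6/7b
Σ=6b of 6 (90bpm 6/8) — PASS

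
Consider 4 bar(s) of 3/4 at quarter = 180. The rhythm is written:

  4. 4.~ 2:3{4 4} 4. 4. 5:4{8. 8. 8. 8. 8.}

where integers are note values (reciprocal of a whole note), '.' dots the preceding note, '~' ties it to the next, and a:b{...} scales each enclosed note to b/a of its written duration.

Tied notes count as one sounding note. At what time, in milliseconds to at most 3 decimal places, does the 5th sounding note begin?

note 5 onset = 15/2b = 2500.0ms

1. 0.0ms @ 0 + 500.0ms (3/2)
2. 500.0ms @ 3/2 + 1000.0ms (3)
3. 1500.0ms @ 9/2 + 500.0ms (3/2)
4. 2000.0ms @ 6 + 500.0ms (3/2)
5. 2500.0ms @ 15/2 + 500.0ms (3/2)
6. 3000.0ms @ 9 + 200.0ms (3/5)
7. 3200.0ms @ 48/5 + 200.0ms (3/5)
8. 3400.0ms @ 51/5 + 200.0ms (3/5)
9. 3600.0ms @ 54/5 + 200.0ms (3/5)
10. 3800.0ms @ 57/5 + 200.0ms (3/5)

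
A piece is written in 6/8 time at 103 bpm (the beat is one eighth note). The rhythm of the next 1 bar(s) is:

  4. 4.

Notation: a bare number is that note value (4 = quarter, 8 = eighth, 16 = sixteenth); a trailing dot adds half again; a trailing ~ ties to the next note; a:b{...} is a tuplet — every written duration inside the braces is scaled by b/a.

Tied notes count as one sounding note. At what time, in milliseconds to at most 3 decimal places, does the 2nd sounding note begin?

1. 0.0ms @ 0 + 1747.573ms (3)
2. 1747.573ms @ 3 + 1747.573ms (3)

note 2 onset = 3b = 1747.573ms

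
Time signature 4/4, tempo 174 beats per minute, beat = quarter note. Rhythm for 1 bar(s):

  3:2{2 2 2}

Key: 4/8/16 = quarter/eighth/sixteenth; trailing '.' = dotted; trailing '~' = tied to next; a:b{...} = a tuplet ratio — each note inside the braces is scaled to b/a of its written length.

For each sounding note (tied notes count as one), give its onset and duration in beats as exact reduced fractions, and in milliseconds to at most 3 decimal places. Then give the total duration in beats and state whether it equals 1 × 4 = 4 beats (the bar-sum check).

1) 0.0ms=0b +459.77ms=4/3b
2) 459.77ms=4/3b +459.77ms=4/3b
3) 919.54ms=8/3b +459.77ms=4/3b
Σ=4b of 4 (174bpm 4/4) — PASS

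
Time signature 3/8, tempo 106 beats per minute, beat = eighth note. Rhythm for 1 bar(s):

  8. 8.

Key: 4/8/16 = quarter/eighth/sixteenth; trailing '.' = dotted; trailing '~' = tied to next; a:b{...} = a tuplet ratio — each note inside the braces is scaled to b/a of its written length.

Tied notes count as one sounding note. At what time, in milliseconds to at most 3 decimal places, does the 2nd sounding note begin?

1. 0.0ms @ 0 + 849.057ms (3/2)
2. 849.057ms @ 3/2 + 849.057ms (3/2)

note 2 onset = 3/2b = 849.057ms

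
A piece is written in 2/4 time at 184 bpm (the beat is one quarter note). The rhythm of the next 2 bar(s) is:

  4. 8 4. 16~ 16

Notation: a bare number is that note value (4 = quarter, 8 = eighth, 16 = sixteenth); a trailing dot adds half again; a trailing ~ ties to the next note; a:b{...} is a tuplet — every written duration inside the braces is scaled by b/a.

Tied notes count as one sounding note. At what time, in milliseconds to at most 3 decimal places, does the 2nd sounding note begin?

1. 0.0ms @ 0 + 489.13ms (3/2)
2. 489.13ms @ 3/2 + 163.043ms (1/2)
3. 652.174ms @ 2 + 489.13ms (3/2)
4. 1141.304ms @ 7/2 + 163.043ms (1/2)

note 2 onset = 3/2b = 489.13ms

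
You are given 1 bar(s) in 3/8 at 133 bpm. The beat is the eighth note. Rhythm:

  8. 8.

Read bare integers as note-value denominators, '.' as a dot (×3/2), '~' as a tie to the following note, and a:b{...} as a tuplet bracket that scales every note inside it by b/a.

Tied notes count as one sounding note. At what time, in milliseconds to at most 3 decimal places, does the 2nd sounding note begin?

note 2 onset = 3/2b = 676.692ms

1. 0.0ms @ 0 + 676.692ms (3/2)
2. 676.692ms @ 3/2 + 676.692ms (3/2)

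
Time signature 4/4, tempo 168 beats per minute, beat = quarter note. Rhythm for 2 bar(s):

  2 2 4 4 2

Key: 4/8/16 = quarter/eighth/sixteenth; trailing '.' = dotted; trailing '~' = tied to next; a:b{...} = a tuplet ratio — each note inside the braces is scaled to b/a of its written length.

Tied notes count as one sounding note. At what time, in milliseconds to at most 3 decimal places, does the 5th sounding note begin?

note 5 onset = 6b = 2142.857ms

1. 0.0ms @ 0 + 714.286ms (2)
2. 714.286ms @ 2 + 714.286ms (2)
3. 1428.571ms @ 4 + 357.143ms (1)
4. 1785.714ms @ 5 + 357.143ms (1)
5. 2142.857ms @ 6 + 714.286ms (2)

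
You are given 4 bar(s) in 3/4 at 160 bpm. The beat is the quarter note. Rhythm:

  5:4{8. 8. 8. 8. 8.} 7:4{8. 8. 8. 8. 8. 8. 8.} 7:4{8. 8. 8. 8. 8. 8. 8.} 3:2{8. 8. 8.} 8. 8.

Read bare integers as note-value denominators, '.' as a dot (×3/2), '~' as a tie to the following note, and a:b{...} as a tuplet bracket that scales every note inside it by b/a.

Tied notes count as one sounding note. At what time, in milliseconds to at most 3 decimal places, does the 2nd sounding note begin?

1. 0.0ms @ 0 + 225.0ms (3/5)
2. 225.0ms @ 3/5 + 225.0ms (3/5)
3. 450.0ms @ 6/5 + 225.0ms (3/5)
4. 675.0ms @ 9/5 + 225.0ms (3/5)
5. 900.0ms @ 12/5 + 225.0ms (3/5)
6. 1125.0ms @ 3 + 160.714ms (3/7)
7. 1285.714ms @ 24/7 + 160.714ms (3/7)
8. 1446.429ms @ 27/7 + 160.714ms (3/7)
9. 1607.143ms @ 30/7 + 160.714ms (3/7)
10. 1767.857ms @ 33/7 + 160.714ms (3/7)
11. 1928.571ms @ 36/7 + 160.714ms (3/7)
12. 2089.286ms @ 39/7 + 160.714ms (3/7)
13. 2250.0ms @ 6 + 160.714ms (3/7)
14. 2410.714ms @ 45/7 + 160.714ms (3/7)
15. 2571.429ms @ 48/7 + 160.714ms (3/7)
16. 2732.143ms @ 51/7 + 160.714ms (3/7)
17. 2892.857ms @ 54/7 + 160.714ms (3/7)
18. 3053.571ms @ 57/7 + 160.714ms (3/7)
19. 3214.286ms @ 60/7 + 160.714ms (3/7)
20. 3375.0ms @ 9 + 187.5ms (1/2)
21. 3562.5ms @ 19/2 + 187.5ms (1/2)
22. 3750.0ms @ 10 + 187.5ms (1/2)
23. 3937.5ms @ 21/2 + 281.25ms (3/4)
24. 4218.75ms @ 45/4 + 281.25ms (3/4)

note 2 onset = 3/5b = 225.0ms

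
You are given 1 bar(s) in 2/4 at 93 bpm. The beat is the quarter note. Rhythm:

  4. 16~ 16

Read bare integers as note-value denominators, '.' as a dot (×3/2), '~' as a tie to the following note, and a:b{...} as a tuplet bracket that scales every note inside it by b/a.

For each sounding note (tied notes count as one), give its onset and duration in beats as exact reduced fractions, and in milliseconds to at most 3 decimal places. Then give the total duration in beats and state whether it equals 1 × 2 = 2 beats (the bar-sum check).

1) 0.0ms=0b +967.742ms=3/2b
2) 967.742ms=3/2b +322.581ms=1/2b
Σ=2b of 2 (93bpm 2/4) — PASS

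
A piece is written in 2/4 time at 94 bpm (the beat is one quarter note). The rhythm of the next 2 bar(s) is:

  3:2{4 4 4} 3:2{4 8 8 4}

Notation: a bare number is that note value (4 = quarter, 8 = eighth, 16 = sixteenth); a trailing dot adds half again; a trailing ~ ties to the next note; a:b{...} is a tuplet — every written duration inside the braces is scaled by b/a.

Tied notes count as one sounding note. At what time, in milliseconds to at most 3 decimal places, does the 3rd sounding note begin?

1. 0.0ms @ 0 + 425.532ms (2/3)
2. 425.532ms @ 2/3 + 425.532ms (2/3)
3. 851.064ms @ 4/3 + 425.532ms (2/3)
4. 1276.596ms @ 2 + 425.532ms (2/3)
5. 1702.128ms @ 8/3 + 212.766ms (1/3)
6. 1914.894ms @ 3 + 212.766ms (1/3)
7. 2127.66ms @ 10/3 + 425.532ms (2/3)

note 3 onset = 4/3b = 851.064ms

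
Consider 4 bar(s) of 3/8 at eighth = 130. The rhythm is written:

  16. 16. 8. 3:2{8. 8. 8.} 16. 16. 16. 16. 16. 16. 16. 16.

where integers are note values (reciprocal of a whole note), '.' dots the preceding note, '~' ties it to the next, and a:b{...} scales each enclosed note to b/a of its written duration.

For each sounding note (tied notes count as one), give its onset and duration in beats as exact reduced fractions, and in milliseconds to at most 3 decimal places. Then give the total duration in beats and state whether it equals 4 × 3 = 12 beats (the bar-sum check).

1) 0.0ms=0b +346.154ms=3/4b
2) 346.154ms=3/4b +346.154ms=3/4b
3) 692.308ms=3/2b +692.308ms=3/2b
4) 1384.615ms=3b +461.538ms=1b
5) 1846.154ms=4b +461.538ms=1b
6) 2307.692ms=5b +461.538ms=1b
7) 2769.231ms=6b +346.154ms=3/4b
8) 3115.385ms=27/4b +346.154ms=3/4b
9) 3461.538ms=15/2b +346.154ms=3/4b
10) 3807.692ms=33/4b +346.154ms=3/4b
11) 4153.846ms=9b +346.154ms=3/4b
12) 4500.0ms=39/4b +346.154ms=3/4b
13) 4846.154ms=21/2b +346.154ms=3/4b
14) 5192.308ms=45/4b +346.154ms=3/4b
Σ=12b of 12 (130bpm 3/8) — PASS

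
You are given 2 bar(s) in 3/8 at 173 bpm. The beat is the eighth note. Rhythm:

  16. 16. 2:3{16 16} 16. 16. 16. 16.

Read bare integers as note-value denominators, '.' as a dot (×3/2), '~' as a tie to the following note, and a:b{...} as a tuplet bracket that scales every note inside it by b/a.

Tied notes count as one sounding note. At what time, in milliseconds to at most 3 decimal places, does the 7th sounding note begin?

1. 0.0ms @ 0 + 260.116ms (3/4)
2. 260.116ms @ 3/4 + 260.116ms (3/4)
3. 520.231ms @ 3/2 + 260.116ms (3/4)
4. 780.347ms @ 9/4 + 260.116ms (3/4)
5. 1040.462ms @ 3 + 260.116ms (3/4)
6. 1300.578ms @ 15/4 + 260.116ms (3/4)
7. 1560.694ms @ 9/2 + 260.116ms (3/4)
8. 1820.809ms @ 21/4 + 260.116ms (3/4)

note 7 onset = 9/2b = 1560.694ms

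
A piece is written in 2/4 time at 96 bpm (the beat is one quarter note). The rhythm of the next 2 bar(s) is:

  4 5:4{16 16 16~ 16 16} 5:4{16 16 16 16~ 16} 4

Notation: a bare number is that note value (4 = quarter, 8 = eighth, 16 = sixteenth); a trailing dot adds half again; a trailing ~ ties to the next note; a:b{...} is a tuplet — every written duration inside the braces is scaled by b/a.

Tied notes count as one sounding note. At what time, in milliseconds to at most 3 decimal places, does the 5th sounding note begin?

note 5 onset = 9/5b = 1125.0ms

1. 0.0ms @ 0 + 625.0ms (1)
2. 625.0ms @ 1 + 125.0ms (1/5)
3. 750.0ms @ 6/5 + 125.0ms (1/5)
4. 875.0ms @ 7/5 + 250.0ms (2/5)
5. 1125.0ms @ 9/5 + 125.0ms (1/5)
6. 1250.0ms @ 2 + 125.0ms (1/5)
7. 1375.0ms @ 11/5 + 125.0ms (1/5)
8. 1500.0ms @ 12/5 + 125.0ms (1/5)
9. 1625.0ms @ 13/5 + 250.0ms (2/5)
10. 1875.0ms @ 3 + 625.0ms (1)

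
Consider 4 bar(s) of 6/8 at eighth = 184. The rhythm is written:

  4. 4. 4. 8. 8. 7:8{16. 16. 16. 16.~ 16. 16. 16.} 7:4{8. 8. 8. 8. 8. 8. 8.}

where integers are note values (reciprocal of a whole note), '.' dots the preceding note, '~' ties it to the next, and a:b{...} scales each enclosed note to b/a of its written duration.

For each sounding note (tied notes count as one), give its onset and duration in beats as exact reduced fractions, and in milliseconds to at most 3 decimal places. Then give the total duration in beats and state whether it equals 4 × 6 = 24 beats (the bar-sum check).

1) 0.0ms=0b +978.261ms=3b
2) 978.261ms=3b +978.261ms=3b
3) 1956.522ms=6b +978.261ms=3b
4) 2934.783ms=9b +489.13ms=3/2b
5) 3423.913ms=21/2b +489.13ms=3/2b
6) 3913.043ms=12b +279.503ms=6/7b
7) 4192.547ms=90/7b +279.503ms=6/7b
8) 4472.05ms=96/7b +279.503ms=6/7b
9) 4751.553ms=102/7b +559.006ms=12/7b
10) 5310.559ms=114/7b +279.503ms=6/7b
11) 5590.062ms=120/7b +279.503ms=6/7b
12) 5869.565ms=18b +279.503ms=6/7b
13) 6149.068ms=132/7b +279.503ms=6/7b
14) 6428.571ms=138/7b +279.503ms=6/7b
15) 6708.075ms=144/7b +279.503ms=6/7b
16) 6987.578ms=150/7b +279.503ms=6/7b
17) 7267.081ms=156/7b +279.503ms=6/7b
18) 7546.584ms=162/7b +279.503ms=6/7b
Σ=24b of 24 (184bpm 6/8) — PASS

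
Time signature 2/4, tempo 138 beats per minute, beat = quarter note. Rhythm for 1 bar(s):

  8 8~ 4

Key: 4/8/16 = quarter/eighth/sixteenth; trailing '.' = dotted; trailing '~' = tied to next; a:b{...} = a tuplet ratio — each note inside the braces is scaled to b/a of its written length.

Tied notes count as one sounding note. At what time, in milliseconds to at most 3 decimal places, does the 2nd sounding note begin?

note 2 onset = 1/2b = 217.391ms

1. 0.0ms @ 0 + 217.391ms (1/2)
2. 217.391ms @ 1/2 + 652.174ms (3/2)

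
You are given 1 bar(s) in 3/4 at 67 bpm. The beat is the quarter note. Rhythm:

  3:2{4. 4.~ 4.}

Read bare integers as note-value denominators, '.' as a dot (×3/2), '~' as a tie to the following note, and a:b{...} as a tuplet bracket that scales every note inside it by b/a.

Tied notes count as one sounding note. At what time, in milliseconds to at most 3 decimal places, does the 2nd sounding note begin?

1. 0.0ms @ 0 + 895.522ms (1)
2. 895.522ms @ 1 + 1791.045ms (2)

note 2 onset = 1b = 895.522ms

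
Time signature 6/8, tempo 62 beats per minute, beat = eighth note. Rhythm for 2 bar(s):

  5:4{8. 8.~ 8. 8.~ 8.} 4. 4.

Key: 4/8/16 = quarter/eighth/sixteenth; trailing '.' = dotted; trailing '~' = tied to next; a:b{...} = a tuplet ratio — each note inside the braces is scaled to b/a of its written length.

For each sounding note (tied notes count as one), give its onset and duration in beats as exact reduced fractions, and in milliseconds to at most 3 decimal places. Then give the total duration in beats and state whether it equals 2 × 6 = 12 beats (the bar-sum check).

1) 0.0ms=0b +1161.29ms=6/5b
2) 1161.29ms=6/5b +2322.581ms=12/5b
3) 3483.871ms=18/5b +2322.581ms=12/5b
4) 5806.452ms=6b +2903.226ms=3b
5) 8709.677ms=9b +2903.226ms=3b
Σ=12b of 12 (62bpm 6/8) — PASS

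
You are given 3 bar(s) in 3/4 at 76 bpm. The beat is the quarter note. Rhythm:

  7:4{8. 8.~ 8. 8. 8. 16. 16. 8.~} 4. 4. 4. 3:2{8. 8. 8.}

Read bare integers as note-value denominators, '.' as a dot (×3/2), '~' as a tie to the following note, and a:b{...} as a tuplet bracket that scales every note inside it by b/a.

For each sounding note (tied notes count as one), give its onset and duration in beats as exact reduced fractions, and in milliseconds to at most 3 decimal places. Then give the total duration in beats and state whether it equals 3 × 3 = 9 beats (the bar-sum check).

1) 0.0ms=0b +338.346ms=3/7b
2) 338.346ms=3/7b +676.692ms=6/7b
3) 1015.038ms=9/7b +338.346ms=3/7b
4) 1353.383ms=12/7b +338.346ms=3/7b
5) 1691.729ms=15/7b +169.173ms=3/14b
6) 1860.902ms=33/14b +169.173ms=3/14b
7) 2030.075ms=18/7b +1522.556ms=27/14b
8) 3552.632ms=9/2b +1184.211ms=3/2b
9) 4736.842ms=6b +1184.211ms=3/2b
10) 5921.053ms=15/2b +394.737ms=1/2b
11) 6315.789ms=8b +394.737ms=1/2b
12) 6710.526ms=17/2b +394.737ms=1/2b
Σ=9b of 9 (76bpm 3/4) — PASS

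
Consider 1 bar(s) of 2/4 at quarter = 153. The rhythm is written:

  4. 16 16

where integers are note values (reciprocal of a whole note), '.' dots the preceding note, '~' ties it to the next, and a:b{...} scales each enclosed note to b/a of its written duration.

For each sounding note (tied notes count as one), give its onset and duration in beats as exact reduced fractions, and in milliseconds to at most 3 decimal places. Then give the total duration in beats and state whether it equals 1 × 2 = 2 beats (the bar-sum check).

1) 0.0ms=0b +588.235ms=3/2b
2) 588.235ms=3/2b +98.039ms=1/4b
3) 686.275ms=7/4b +98.039ms=1/4b
Σ=2b of 2 (153bpm 2/4) — PASS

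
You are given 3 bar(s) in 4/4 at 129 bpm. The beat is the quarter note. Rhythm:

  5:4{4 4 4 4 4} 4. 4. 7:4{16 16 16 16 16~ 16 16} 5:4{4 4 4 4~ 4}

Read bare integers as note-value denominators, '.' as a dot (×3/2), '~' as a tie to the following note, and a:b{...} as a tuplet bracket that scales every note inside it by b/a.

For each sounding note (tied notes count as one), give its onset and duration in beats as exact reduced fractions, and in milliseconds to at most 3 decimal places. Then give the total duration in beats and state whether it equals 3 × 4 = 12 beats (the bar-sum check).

1) 0.0ms=0b +372.093ms=4/5b
2) 372.093ms=4/5b +372.093ms=4/5b
3) 744.186ms=8/5b +372.093ms=4/5b
4) 1116.279ms=12/5b +372.093ms=4/5b
5) 1488.372ms=16/5b +372.093ms=4/5b
6) 1860.465ms=4b +697.674ms=3/2b
7) 2558.14ms=11/2b +697.674ms=3/2b
8) 3255.814ms=7b +66.445ms=1/7b
9) 3322.259ms=50/7b +66.445ms=1/7b
10) 3388.704ms=51/7b +66.445ms=1/7b
11) 3455.15ms=52/7b +66.445ms=1/7b
12) 3521.595ms=53/7b +132.89ms=2/7b
13) 3654.485ms=55/7b +66.445ms=1/7b
14) 3720.93ms=8b +372.093ms=4/5b
15) 4093.023ms=44/5b +372.093ms=4/5b
16) 4465.116ms=48/5b +372.093ms=4/5b
17) 4837.209ms=52/5b +744.186ms=8/5b
Σ=12b of 12 (129bpm 4/4) — PASS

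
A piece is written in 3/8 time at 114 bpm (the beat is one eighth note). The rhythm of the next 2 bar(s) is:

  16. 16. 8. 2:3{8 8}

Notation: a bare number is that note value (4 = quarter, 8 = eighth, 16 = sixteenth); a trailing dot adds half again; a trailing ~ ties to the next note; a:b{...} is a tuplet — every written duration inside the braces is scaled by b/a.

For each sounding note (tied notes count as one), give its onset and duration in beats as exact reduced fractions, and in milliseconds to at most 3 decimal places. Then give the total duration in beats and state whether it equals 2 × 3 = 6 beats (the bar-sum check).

1) 0.0ms=0b +394.737ms=3/4b
2) 394.737ms=3/4b +394.737ms=3/4b
3) 789.474ms=3/2b +789.474ms=3/2b
4) 1578.947ms=3b +789.474ms=3/2b
5) 2368.421ms=9/2b +789.474ms=3/2b
Σ=6b of 6 (114bpm 3/8) — PASS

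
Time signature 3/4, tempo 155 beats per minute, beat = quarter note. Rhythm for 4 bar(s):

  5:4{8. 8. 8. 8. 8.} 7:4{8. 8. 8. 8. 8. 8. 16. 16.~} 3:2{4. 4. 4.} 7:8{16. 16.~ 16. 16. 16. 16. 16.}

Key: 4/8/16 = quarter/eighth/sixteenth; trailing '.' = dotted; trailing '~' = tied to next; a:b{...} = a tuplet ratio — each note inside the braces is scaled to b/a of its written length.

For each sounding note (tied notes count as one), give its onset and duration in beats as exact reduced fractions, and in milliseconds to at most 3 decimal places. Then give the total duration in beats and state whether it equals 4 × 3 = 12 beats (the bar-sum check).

1) 0.0ms=0b +232.258ms=3/5b
2) 232.258ms=3/5b +232.258ms=3/5b
3) 464.516ms=6/5b +232.258ms=3/5b
4) 696.774ms=9/5b +232.258ms=3/5b
5) 929.032ms=12/5b +232.258ms=3/5b
6) 1161.29ms=3b +165.899ms=3/7b
7) 1327.189ms=24/7b +165.899ms=3/7b
8) 1493.088ms=27/7b +165.899ms=3/7b
9) 1658.986ms=30/7b +165.899ms=3/7b
10) 1824.885ms=33/7b +165.899ms=3/7b
11) 1990.783ms=36/7b +165.899ms=3/7b
12) 2156.682ms=39/7b +82.949ms=3/14b
13) 2239.631ms=81/14b +470.046ms=17/14b
14) 2709.677ms=7b +387.097ms=1b
15) 3096.774ms=8b +387.097ms=1b
16) 3483.871ms=9b +165.899ms=3/7b
17) 3649.77ms=66/7b +331.797ms=6/7b
18) 3981.567ms=72/7b +165.899ms=3/7b
19) 4147.465ms=75/7b +165.899ms=3/7b
20) 4313.364ms=78/7b +165.899ms=3/7b
21) 4479.263ms=81/7b +165.899ms=3/7b
Σ=12b of 12 (155bpm 3/4) — PASS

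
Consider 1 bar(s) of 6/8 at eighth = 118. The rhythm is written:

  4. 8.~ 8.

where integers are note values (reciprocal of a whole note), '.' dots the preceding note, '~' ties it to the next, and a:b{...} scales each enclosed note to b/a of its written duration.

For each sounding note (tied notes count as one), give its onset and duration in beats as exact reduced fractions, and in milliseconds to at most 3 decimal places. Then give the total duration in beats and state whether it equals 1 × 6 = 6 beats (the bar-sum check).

1) 0.0ms=0b +1525.424ms=3b
2) 1525.424ms=3b +1525.424ms=3b
Σ=6b of 6 (118bpm 6/8) — PASS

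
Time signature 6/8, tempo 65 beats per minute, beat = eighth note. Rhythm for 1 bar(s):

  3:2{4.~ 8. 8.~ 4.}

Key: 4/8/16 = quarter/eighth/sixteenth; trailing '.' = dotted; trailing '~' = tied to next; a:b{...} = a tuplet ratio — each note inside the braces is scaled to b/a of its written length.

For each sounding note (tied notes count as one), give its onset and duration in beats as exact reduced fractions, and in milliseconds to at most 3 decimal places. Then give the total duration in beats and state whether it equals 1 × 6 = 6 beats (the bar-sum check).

1) 0.0ms=0b +2769.231ms=3b
2) 2769.231ms=3b +2769.231ms=3b
Σ=6b of 6 (65bpm 6/8) — PASS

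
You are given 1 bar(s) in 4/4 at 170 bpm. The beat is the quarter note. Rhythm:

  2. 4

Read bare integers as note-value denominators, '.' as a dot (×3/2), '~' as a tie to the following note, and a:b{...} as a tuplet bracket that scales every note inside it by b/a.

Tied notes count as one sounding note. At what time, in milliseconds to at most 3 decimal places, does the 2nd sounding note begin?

note 2 onset = 3b = 1058.824ms

1. 0.0ms @ 0 + 1058.824ms (3)
2. 1058.824ms @ 3 + 352.941ms (1)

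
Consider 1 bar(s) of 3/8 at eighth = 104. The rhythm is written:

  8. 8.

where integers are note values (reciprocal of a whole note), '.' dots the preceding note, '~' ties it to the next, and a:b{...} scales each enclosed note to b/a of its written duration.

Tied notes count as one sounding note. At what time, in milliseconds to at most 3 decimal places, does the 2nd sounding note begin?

note 2 onset = 3/2b = 865.385ms

1. 0.0ms @ 0 + 865.385ms (3/2)
2. 865.385ms @ 3/2 + 865.385ms (3/2)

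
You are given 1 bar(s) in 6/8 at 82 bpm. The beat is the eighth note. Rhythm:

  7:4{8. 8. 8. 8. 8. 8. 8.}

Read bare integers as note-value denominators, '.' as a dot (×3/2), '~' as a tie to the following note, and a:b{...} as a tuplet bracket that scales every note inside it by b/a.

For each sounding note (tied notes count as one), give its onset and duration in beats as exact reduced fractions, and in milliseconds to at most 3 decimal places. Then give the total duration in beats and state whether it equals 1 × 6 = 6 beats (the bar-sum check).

1) 0.0ms=0b +627.178ms=6/7b
2) 627.178ms=6/7b +627.178ms=6/7b
3) 1254.355ms=12/7b +627.178ms=6/7b
4) 1881.533ms=18/7b +627.178ms=6/7b
5) 2508.711ms=24/7b +627.178ms=6/7b
6) 3135.889ms=30/7b +627.178ms=6/7b
7) 3763.066ms=36/7b +627.178ms=6/7b
Σ=6b of 6 (82bpm 6/8) — PASS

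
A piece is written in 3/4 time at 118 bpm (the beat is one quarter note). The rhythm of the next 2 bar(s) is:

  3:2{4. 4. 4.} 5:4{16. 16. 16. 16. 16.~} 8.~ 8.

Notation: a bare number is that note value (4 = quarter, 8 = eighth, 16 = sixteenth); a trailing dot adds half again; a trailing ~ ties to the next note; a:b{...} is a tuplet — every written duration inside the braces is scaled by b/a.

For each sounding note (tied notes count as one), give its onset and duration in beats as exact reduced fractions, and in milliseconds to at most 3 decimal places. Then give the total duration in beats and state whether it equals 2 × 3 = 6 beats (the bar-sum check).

1) 0.0ms=0b +508.475ms=1b
2) 508.475ms=1b +508.475ms=1b
3) 1016.949ms=2b +508.475ms=1b
4) 1525.424ms=3b +152.542ms=3/10b
5) 1677.966ms=33/10b +152.542ms=3/10b
6) 1830.508ms=18/5b +152.542ms=3/10b
7) 1983.051ms=39/10b +152.542ms=3/10b
8) 2135.593ms=21/5b +915.254ms=9/5b
Σ=6b of 6 (118bpm 3/4) — PASS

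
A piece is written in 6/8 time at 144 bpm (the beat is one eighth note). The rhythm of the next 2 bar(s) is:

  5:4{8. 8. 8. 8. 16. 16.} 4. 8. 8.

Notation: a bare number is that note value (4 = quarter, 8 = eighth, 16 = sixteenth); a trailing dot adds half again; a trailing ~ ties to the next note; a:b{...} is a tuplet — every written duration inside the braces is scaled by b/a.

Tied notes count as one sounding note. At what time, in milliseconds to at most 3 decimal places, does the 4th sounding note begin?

note 4 onset = 18/5b = 1500.0ms

1. 0.0ms @ 0 + 500.0ms (6/5)
2. 500.0ms @ 6/5 + 500.0ms (6/5)
3. 1000.0ms @ 12/5 + 500.0ms (6/5)
4. 1500.0ms @ 18/5 + 500.0ms (6/5)
5. 2000.0ms @ 24/5 + 250.0ms (3/5)
6. 2250.0ms @ 27/5 + 250.0ms (3/5)
7. 2500.0ms @ 6 + 1250.0ms (3)
8. 3750.0ms @ 9 + 625.0ms (3/2)
9. 4375.0ms @ 21/2 + 625.0ms (3/2)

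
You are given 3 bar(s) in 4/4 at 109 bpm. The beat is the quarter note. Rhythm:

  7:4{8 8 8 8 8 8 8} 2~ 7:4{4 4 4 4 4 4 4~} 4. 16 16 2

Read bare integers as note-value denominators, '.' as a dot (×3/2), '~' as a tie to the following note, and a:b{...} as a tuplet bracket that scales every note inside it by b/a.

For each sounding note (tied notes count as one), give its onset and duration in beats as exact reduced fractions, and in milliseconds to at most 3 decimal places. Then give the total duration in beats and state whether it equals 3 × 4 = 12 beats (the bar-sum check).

1) 0.0ms=0b +157.274ms=2/7b
2) 157.274ms=2/7b +157.274ms=2/7b
3) 314.548ms=4/7b +157.274ms=2/7b
4) 471.822ms=6/7b +157.274ms=2/7b
5) 629.096ms=8/7b +157.274ms=2/7b
6) 786.37ms=10/7b +157.274ms=2/7b
7) 943.644ms=12/7b +157.274ms=2/7b
8) 1100.917ms=2b +1415.465ms=18/7b
9) 2516.383ms=32/7b +314.548ms=4/7b
10) 2830.931ms=36/7b +314.548ms=4/7b
11) 3145.478ms=40/7b +314.548ms=4/7b
12) 3460.026ms=44/7b +314.548ms=4/7b
13) 3774.574ms=48/7b +314.548ms=4/7b
14) 4089.122ms=52/7b +1140.236ms=29/14b
15) 5229.358ms=19/2b +137.615ms=1/4b
16) 5366.972ms=39/4b +137.615ms=1/4b
17) 5504.587ms=10b +1100.917ms=2b
Σ=12b of 12 (109bpm 4/4) — PASS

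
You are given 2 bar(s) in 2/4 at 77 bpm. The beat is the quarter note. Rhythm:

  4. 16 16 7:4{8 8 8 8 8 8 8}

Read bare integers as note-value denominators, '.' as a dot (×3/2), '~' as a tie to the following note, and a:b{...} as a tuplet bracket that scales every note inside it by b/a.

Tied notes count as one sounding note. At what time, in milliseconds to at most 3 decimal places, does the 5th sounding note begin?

note 5 onset = 16/7b = 1781.076ms

1. 0.0ms @ 0 + 1168.831ms (3/2)
2. 1168.831ms @ 3/2 + 194.805ms (1/4)
3. 1363.636ms @ 7/4 + 194.805ms (1/4)
4. 1558.442ms @ 2 + 222.635ms (2/7)
5. 1781.076ms @ 16/7 + 222.635ms (2/7)
6. 2003.711ms @ 18/7 + 222.635ms (2/7)
7. 2226.345ms @ 20/7 + 222.635ms (2/7)
8. 2448.98ms @ 22/7 + 222.635ms (2/7)
9. 2671.614ms @ 24/7 + 222.635ms (2/7)
10. 2894.249ms @ 26/7 + 222.635ms (2/7)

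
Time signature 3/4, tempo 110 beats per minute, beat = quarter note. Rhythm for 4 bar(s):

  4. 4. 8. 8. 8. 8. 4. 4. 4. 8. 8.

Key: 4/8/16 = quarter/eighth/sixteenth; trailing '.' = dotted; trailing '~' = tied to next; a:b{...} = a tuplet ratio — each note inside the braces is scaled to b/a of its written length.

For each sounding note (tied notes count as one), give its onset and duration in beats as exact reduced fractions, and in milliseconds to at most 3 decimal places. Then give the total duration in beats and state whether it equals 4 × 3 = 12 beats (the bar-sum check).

1) 0.0ms=0b +818.182ms=3/2b
2) 818.182ms=3/2b +818.182ms=3/2b
3) 1636.364ms=3b +409.091ms=3/4b
4) 2045.455ms=15/4b +409.091ms=3/4b
5) 2454.545ms=9/2b +409.091ms=3/4b
6) 2863.636ms=21/4b +409.091ms=3/4b
7) 3272.727ms=6b +818.182ms=3/2b
8) 4090.909ms=15/2b +818.182ms=3/2b
9) 4909.091ms=9b +818.182ms=3/2b
10) 5727.273ms=21/2b +409.091ms=3/4b
11) 6136.364ms=45/4b +409.091ms=3/4b
Σ=12b of 12 (110bpm 3/4) — PASS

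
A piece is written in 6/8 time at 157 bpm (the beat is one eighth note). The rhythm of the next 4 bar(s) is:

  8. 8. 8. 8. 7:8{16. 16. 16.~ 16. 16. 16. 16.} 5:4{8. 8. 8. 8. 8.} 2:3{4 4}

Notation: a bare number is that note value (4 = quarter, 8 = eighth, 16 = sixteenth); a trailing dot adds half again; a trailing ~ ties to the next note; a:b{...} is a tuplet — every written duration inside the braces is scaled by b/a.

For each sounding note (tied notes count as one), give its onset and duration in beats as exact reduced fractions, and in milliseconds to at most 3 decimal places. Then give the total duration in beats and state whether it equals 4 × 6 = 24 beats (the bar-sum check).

1) 0.0ms=0b +573.248ms=3/2b
2) 573.248ms=3/2b +573.248ms=3/2b
3) 1146.497ms=3b +573.248ms=3/2b
4) 1719.745ms=9/2b +573.248ms=3/2b
5) 2292.994ms=6b +327.571ms=6/7b
6) 2620.564ms=48/7b +327.571ms=6/7b
7) 2948.135ms=54/7b +655.141ms=12/7b
8) 3603.276ms=66/7b +327.571ms=6/7b
9) 3930.846ms=72/7b +327.571ms=6/7b
10) 4258.417ms=78/7b +327.571ms=6/7b
11) 4585.987ms=12b +458.599ms=6/5b
12) 5044.586ms=66/5b +458.599ms=6/5b
13) 5503.185ms=72/5b +458.599ms=6/5b
14) 5961.783ms=78/5b +458.599ms=6/5b
15) 6420.382ms=84/5b +458.599ms=6/5b
16) 6878.981ms=18b +1146.497ms=3b
17) 8025.478ms=21b +1146.497ms=3b
Σ=24b of 24 (157bpm 6/8) — PASS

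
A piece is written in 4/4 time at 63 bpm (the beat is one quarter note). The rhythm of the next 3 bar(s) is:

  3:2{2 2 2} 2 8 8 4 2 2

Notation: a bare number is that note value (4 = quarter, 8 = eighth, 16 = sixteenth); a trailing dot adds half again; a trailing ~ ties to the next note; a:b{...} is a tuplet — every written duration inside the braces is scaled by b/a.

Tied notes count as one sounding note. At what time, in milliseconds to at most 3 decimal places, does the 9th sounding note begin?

note 9 onset = 10b = 9523.81ms

1. 0.0ms @ 0 + 1269.841ms (4/3)
2. 1269.841ms @ 4/3 + 1269.841ms (4/3)
3. 2539.683ms @ 8/3 + 1269.841ms (4/3)
4. 3809.524ms @ 4 + 1904.762ms (2)
5. 5714.286ms @ 6 + 476.19ms (1/2)
6. 6190.476ms @ 13/2 + 476.19ms (1/2)
7. 6666.667ms @ 7 + 952.381ms (1)
8. 7619.048ms @ 8 + 1904.762ms (2)
9. 9523.81ms @ 10 + 1904.762ms (2)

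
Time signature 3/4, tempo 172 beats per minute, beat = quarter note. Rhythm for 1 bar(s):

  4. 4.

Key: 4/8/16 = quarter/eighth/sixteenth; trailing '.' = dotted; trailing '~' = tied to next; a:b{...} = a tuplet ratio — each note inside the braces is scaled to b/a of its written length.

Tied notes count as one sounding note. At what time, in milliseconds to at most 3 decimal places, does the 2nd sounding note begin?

note 2 onset = 3/2b = 523.256ms

1. 0.0ms @ 0 + 523.256ms (3/2)
2. 523.256ms @ 3/2 + 523.256ms (3/2)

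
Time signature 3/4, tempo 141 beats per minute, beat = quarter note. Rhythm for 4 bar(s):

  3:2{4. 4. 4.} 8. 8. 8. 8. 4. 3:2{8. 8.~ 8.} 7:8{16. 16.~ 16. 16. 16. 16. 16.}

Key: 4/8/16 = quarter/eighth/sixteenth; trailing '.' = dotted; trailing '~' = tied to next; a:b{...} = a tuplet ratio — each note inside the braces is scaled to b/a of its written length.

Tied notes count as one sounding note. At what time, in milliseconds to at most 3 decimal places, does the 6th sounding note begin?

note 6 onset = 9/2b = 1914.894ms

1. 0.0ms @ 0 + 425.532ms (1)
2. 425.532ms @ 1 + 425.532ms (1)
3. 851.064ms @ 2 + 425.532ms (1)
4. 1276.596ms @ 3 + 319.149ms (3/4)
5. 1595.745ms @ 15/4 + 319.149ms (3/4)
6. 1914.894ms @ 9/2 + 319.149ms (3/4)
7. 2234.043ms @ 21/4 + 319.149ms (3/4)
8. 2553.191ms @ 6 + 638.298ms (3/2)
9. 3191.489ms @ 15/2 + 212.766ms (1/2)
10. 3404.255ms @ 8 + 425.532ms (1)
11. 3829.787ms @ 9 + 182.371ms (3/7)
12. 4012.158ms @ 66/7 + 364.742ms (6/7)
13. 4376.9ms @ 72/7 + 182.371ms (3/7)
14. 4559.271ms @ 75/7 + 182.371ms (3/7)
15. 4741.641ms @ 78/7 + 182.371ms (3/7)
16. 4924.012ms @ 81/7 + 182.371ms (3/7)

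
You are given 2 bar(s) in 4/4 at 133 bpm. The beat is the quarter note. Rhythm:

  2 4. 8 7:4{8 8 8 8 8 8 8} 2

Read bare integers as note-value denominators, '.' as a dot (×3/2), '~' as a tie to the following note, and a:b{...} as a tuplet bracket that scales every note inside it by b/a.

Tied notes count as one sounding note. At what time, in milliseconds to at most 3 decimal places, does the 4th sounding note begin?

note 4 onset = 4b = 1804.511ms

1. 0.0ms @ 0 + 902.256ms (2)
2. 902.256ms @ 2 + 676.692ms (3/2)
3. 1578.947ms @ 7/2 + 225.564ms (1/2)
4. 1804.511ms @ 4 + 128.894ms (2/7)
5. 1933.405ms @ 30/7 + 128.894ms (2/7)
6. 2062.299ms @ 32/7 + 128.894ms (2/7)
7. 2191.192ms @ 34/7 + 128.894ms (2/7)
8. 2320.086ms @ 36/7 + 128.894ms (2/7)
9. 2448.98ms @ 38/7 + 128.894ms (2/7)
10. 2577.873ms @ 40/7 + 128.894ms (2/7)
11. 2706.767ms @ 6 + 902.256ms (2)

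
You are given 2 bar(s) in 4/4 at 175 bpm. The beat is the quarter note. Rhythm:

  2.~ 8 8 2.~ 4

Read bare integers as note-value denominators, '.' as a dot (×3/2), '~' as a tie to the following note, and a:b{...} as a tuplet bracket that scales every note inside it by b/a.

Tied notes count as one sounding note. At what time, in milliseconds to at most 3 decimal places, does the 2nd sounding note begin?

1. 0.0ms @ 0 + 1200.0ms (7/2)
2. 1200.0ms @ 7/2 + 171.429ms (1/2)
3. 1371.429ms @ 4 + 1371.429ms (4)

note 2 onset = 7/2b = 1200.0ms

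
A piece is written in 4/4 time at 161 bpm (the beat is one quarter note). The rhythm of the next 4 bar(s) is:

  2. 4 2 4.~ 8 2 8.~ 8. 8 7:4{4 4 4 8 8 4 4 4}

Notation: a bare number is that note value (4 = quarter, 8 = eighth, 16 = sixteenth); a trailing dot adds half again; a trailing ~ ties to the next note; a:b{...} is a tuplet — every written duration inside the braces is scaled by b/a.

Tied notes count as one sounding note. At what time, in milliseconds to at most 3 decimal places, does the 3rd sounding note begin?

note 3 onset = 4b = 1490.683ms

1. 0.0ms @ 0 + 1118.012ms (3)
2. 1118.012ms @ 3 + 372.671ms (1)
3. 1490.683ms @ 4 + 745.342ms (2)
4. 2236.025ms @ 6 + 745.342ms (2)
5. 2981.366ms @ 8 + 745.342ms (2)
6. 3726.708ms @ 10 + 559.006ms (3/2)
7. 4285.714ms @ 23/2 + 186.335ms (1/2)
8. 4472.05ms @ 12 + 212.955ms (4/7)
9. 4685.004ms @ 88/7 + 212.955ms (4/7)
10. 4897.959ms @ 92/7 + 212.955ms (4/7)
11. 5110.914ms @ 96/7 + 106.477ms (2/7)
12. 5217.391ms @ 14 + 106.477ms (2/7)
13. 5323.869ms @ 100/7 + 212.955ms (4/7)
14. 5536.823ms @ 104/7 + 212.955ms (4/7)
15. 5749.778ms @ 108/7 + 212.955ms (4/7)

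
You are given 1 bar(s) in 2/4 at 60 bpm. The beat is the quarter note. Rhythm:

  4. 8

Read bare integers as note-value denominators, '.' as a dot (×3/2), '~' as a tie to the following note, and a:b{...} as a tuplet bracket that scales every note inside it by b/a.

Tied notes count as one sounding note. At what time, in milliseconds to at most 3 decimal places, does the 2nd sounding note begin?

note 2 onset = 3/2b = 1500.0ms

1. 0.0ms @ 0 + 1500.0ms (3/2)
2. 1500.0ms @ 3/2 + 500.0ms (1/2)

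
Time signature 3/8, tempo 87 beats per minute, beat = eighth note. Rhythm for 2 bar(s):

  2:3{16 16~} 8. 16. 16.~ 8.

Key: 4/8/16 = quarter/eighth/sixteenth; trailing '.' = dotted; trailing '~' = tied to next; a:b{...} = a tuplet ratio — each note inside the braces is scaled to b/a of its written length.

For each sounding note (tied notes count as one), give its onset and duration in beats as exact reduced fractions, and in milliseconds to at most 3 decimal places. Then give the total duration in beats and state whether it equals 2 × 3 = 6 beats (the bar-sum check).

1) 0.0ms=0b +517.241ms=3/4b
2) 517.241ms=3/4b +1551.724ms=9/4b
3) 2068.966ms=3b +517.241ms=3/4b
4) 2586.207ms=15/4b +1551.724ms=9/4b
Σ=6b of 6 (87bpm 3/8) — PASS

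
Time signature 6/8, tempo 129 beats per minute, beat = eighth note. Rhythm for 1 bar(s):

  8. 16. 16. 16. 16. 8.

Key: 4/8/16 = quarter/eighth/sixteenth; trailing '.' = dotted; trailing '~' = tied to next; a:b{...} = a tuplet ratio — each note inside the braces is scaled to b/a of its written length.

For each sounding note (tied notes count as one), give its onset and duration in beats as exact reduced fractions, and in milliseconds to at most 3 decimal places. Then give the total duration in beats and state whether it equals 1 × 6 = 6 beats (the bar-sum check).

1) 0.0ms=0b +697.674ms=3/2b
2) 697.674ms=3/2b +348.837ms=3/4b
3) 1046.512ms=9/4b +348.837ms=3/4b
4) 1395.349ms=3b +348.837ms=3/4b
5) 1744.186ms=15/4b +348.837ms=3/4b
6) 2093.023ms=9/2b +697.674ms=3/2b
Σ=6b of 6 (129bpm 6/8) — PASS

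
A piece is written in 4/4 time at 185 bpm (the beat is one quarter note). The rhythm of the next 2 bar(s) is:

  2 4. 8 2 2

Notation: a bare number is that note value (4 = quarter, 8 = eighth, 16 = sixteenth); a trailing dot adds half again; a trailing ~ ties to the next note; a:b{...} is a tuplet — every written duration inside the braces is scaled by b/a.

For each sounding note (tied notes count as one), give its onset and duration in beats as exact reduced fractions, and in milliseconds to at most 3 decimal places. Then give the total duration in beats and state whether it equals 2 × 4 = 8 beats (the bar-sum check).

1) 0.0ms=0b +648.649ms=2b
2) 648.649ms=2b +486.486ms=3/2b
3) 1135.135ms=7/2b +162.162ms=1/2b
4) 1297.297ms=4b +648.649ms=2b
5) 1945.946ms=6b +648.649ms=2b
Σ=8b of 8 (185bpm 4/4) — PASS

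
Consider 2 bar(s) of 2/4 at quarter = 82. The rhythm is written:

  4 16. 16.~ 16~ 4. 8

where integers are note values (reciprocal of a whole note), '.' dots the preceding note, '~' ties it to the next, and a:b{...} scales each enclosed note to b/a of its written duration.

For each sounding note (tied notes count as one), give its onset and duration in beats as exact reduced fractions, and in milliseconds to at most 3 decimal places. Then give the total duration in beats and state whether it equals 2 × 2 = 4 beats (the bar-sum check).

1) 0.0ms=0b +731.707ms=1b
2) 731.707ms=1b +274.39ms=3/8b
3) 1006.098ms=11/8b +1554.878ms=17/8b
4) 2560.976ms=7/2b +365.854ms=1/2b
Σ=4b of 4 (82bpm 2/4) — PASS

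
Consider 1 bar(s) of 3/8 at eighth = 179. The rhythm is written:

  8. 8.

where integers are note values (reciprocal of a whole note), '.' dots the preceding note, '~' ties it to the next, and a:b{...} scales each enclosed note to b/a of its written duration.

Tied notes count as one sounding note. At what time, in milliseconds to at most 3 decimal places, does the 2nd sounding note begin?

1. 0.0ms @ 0 + 502.793ms (3/2)
2. 502.793ms @ 3/2 + 502.793ms (3/2)

note 2 onset = 3/2b = 502.793ms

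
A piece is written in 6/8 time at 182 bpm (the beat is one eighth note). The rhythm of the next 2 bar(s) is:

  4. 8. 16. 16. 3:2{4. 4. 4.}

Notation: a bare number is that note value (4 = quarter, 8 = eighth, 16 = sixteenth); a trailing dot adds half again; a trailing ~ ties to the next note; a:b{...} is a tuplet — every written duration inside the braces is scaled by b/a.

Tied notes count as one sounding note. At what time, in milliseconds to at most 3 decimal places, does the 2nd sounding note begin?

note 2 onset = 3b = 989.011ms

1. 0.0ms @ 0 + 989.011ms (3)
2. 989.011ms @ 3 + 494.505ms (3/2)
3. 1483.516ms @ 9/2 + 247.253ms (3/4)
4. 1730.769ms @ 21/4 + 247.253ms (3/4)
5. 1978.022ms @ 6 + 659.341ms (2)
6. 2637.363ms @ 8 + 659.341ms (2)
7. 3296.703ms @ 10 + 659.341ms (2)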